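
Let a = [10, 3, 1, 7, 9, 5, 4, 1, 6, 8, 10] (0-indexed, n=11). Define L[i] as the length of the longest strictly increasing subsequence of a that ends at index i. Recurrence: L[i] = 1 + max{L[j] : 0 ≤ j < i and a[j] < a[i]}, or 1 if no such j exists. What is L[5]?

2

   i    0    1    2    3    4    5    6    7    8    9   10
a[i]   10    3    1    7    9    5    4    1    6    8   10
L[i]    1    1    1    2    3    2    2    1    3    4    5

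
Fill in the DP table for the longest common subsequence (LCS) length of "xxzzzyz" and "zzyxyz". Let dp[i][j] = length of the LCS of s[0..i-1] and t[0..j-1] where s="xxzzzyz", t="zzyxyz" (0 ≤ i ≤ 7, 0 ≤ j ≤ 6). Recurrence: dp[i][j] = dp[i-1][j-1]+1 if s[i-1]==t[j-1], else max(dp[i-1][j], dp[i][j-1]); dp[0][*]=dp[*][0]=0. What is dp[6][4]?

3

   ''  z  z  y  x  y  z
''  0  0  0  0  0  0  0
 x  0  0  0  0  1  1  1
 x  0  0  0  0  1  1  1
 z  0  1  1  1  1  1  2
 z  0  1  2  2  2  2  2
 z  0  1  2  2  2  2  3
 y  0  1  2  3  3  3  3
 z  0  1  2  3  3  3  4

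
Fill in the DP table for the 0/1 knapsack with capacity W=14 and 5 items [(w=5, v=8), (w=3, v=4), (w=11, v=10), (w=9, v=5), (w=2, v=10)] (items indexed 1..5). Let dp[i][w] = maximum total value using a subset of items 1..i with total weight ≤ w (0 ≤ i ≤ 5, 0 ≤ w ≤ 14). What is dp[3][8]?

12

i\w   0   1   2   3   4   5   6   7   8   9  10  11  12  13  14
  0   0   0   0   0   0   0   0   0   0   0   0   0   0   0   0
  1   0   0   0   0   0   8   8   8   8   8   8   8   8   8   8
  2   0   0   0   4   4   8   8   8  12  12  12  12  12  12  12
  3   0   0   0   4   4   8   8   8  12  12  12  12  12  12  14
  4   0   0   0   4   4   8   8   8  12  12  12  12  12  12  14
  5   0   0  10  10  10  14  14  18  18  18  22  22  22  22  22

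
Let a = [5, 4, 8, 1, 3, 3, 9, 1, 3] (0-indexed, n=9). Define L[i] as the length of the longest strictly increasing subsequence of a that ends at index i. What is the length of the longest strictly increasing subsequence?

   i    0    1    2    3    4    5    6    7    8
a[i]    5    4    8    1    3    3    9    1    3
L[i]    1    1    2    1    2    2    3    1    2

3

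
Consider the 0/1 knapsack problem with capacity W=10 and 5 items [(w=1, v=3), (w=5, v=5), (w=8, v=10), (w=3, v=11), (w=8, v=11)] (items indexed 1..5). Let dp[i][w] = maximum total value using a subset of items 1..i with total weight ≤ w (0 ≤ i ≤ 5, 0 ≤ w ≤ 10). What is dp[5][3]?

i\w   0   1   2   3   4   5   6   7   8   9  10
  0   0   0   0   0   0   0   0   0   0   0   0
  1   0   3   3   3   3   3   3   3   3   3   3
  2   0   3   3   3   3   5   8   8   8   8   8
  3   0   3   3   3   3   5   8   8  10  13  13
  4   0   3   3  11  14  14  14  14  16  19  19
  5   0   3   3  11  14  14  14  14  16  19  19

11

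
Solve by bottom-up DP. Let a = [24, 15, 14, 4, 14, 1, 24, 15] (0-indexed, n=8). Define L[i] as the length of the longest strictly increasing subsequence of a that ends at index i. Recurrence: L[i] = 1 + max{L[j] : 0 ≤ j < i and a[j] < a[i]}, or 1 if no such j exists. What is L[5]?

   i    0    1    2    3    4    5    6    7
a[i]   24   15   14    4   14    1   24   15
L[i]    1    1    1    1    2    1    3    3

1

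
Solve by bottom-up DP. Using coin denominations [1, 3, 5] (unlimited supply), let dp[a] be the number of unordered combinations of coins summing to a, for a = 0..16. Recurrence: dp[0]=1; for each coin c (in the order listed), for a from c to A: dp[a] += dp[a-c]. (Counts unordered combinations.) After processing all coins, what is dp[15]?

after  coin     0     1     2     3     4     5     6     7     8     9    10    11    12    13    14    15    16
          1     1     1     1     1     1     1     1     1     1     1     1     1     1     1     1     1     1
          3     1     1     1     2     2     2     3     3     3     4     4     4     5     5     5     6     6
          5     1     1     1     2     2     3     4     4     5     6     7     8     9    10    11    13    14

13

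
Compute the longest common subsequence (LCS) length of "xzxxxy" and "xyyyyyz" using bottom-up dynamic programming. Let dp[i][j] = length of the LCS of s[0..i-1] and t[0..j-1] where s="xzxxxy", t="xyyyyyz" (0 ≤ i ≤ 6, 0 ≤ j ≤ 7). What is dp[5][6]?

   ''  x  y  y  y  y  y  z
''  0  0  0  0  0  0  0  0
 x  0  1  1  1  1  1  1  1
 z  0  1  1  1  1  1  1  2
 x  0  1  1  1  1  1  1  2
 x  0  1  1  1  1  1  1  2
 x  0  1  1  1  1  1  1  2
 y  0  1  2  2  2  2  2  2

1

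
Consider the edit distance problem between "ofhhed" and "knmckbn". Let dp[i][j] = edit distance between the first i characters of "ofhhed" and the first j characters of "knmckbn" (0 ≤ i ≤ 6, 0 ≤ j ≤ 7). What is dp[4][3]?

   ''  k  n  m  c  k  b  n
''  0  1  2  3  4  5  6  7
 o  1  1  2  3  4  5  6  7
 f  2  2  2  3  4  5  6  7
 h  3  3  3  3  4  5  6  7
 h  4  4  4  4  4  5  6  7
 e  5  5  5  5  5  5  6  7
 d  6  6  6  6  6  6  6  7

4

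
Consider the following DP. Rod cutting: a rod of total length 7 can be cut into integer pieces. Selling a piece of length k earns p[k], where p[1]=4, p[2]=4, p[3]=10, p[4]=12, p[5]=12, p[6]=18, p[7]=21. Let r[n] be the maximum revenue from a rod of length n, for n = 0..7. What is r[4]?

   n    0    1    2    3    4    5    6    7
r[n]    0    4    8   12   16   20   24   28

16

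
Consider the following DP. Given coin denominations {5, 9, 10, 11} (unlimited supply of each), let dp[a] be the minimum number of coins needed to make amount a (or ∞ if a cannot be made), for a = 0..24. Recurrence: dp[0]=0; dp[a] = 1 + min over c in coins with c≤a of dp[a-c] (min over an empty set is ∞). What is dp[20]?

2

 a  0  1  2  3  4  5  6  7  8  9 10 11 12 13 14 15 16 17 18 19 20 21 22 23 24
dp  0  -  -  -  -  1  -  -  -  1  1  1  -  -  2  2  2  -  2  2  2  2  2  3  3
(- denotes ∞ / unreachable)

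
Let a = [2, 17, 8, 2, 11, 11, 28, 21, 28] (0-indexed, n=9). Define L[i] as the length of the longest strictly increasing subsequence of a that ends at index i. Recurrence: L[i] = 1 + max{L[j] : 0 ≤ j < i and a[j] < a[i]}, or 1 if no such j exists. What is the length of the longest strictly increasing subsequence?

   i    0    1    2    3    4    5    6    7    8
a[i]    2   17    8    2   11   11   28   21   28
L[i]    1    2    2    1    3    3    4    4    5

5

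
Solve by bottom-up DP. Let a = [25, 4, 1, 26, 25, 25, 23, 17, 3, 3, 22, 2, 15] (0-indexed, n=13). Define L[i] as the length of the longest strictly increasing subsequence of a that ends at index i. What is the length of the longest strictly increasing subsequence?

   i    0    1    2    3    4    5    6    7    8    9   10   11   12
a[i]   25    4    1   26   25   25   23   17    3    3   22    2   15
L[i]    1    1    1    2    2    2    2    2    2    2    3    2    3

3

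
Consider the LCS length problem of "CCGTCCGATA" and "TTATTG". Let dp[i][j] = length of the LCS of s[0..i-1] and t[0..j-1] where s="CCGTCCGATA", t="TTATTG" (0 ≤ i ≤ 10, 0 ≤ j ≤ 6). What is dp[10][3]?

   ''  T  T  A  T  T  G
''  0  0  0  0  0  0  0
 C  0  0  0  0  0  0  0
 C  0  0  0  0  0  0  0
 G  0  0  0  0  0  0  1
 T  0  1  1  1  1  1  1
 C  0  1  1  1  1  1  1
 C  0  1  1  1  1  1  1
 G  0  1  1  1  1  1  2
 A  0  1  1  2  2  2  2
 T  0  1  2  2  3  3  3
 A  0  1  2  3  3  3  3

3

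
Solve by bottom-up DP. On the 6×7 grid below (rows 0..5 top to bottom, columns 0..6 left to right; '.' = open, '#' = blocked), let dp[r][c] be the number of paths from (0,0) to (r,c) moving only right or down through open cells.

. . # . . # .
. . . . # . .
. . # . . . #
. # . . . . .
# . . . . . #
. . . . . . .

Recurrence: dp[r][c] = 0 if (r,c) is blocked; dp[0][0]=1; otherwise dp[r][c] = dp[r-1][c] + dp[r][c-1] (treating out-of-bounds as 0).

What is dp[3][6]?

r\c   0   1   2   3   4   5   6
  0   1   1   0   0   0   0   0
  1   1   2   2   2   0   0   0
  2   1   3   0   2   2   2   0
  3   1   0   0   2   4   6   6
  4   0   0   0   2   6  12   0
  5   0   0   0   2   8  20  20

6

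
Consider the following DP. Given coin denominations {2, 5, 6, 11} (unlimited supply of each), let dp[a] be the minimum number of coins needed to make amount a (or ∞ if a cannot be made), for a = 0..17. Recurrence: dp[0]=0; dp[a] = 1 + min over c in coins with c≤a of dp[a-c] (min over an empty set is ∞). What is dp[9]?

3

 a  0  1  2  3  4  5  6  7  8  9 10 11 12 13 14 15 16 17
dp  0  -  1  -  2  1  1  2  2  3  2  1  2  2  3  3  2  2
(- denotes ∞ / unreachable)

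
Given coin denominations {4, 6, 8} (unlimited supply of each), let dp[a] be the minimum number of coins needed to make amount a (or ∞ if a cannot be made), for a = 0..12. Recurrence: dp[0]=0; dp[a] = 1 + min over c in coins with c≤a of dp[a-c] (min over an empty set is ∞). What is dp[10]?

 a  0  1  2  3  4  5  6  7  8  9 10 11 12
dp  0  -  -  -  1  -  1  -  1  -  2  -  2
(- denotes ∞ / unreachable)

2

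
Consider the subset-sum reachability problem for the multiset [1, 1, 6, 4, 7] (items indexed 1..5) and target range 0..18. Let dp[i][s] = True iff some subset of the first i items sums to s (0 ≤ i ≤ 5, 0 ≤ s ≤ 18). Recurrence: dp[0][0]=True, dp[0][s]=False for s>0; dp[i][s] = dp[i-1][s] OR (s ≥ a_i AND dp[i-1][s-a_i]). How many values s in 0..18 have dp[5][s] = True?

17

i\s   0   1   2   3   4   5   6   7   8   9  10  11  12  13  14  15  16  17  18
  0   T   F   F   F   F   F   F   F   F   F   F   F   F   F   F   F   F   F   F
  1   T   T   F   F   F   F   F   F   F   F   F   F   F   F   F   F   F   F   F
  2   T   T   T   F   F   F   F   F   F   F   F   F   F   F   F   F   F   F   F
  3   T   T   T   F   F   F   T   T   T   F   F   F   F   F   F   F   F   F   F
  4   T   T   T   F   T   T   T   T   T   F   T   T   T   F   F   F   F   F   F
  5   T   T   T   F   T   T   T   T   T   T   T   T   T   T   T   T   F   T   T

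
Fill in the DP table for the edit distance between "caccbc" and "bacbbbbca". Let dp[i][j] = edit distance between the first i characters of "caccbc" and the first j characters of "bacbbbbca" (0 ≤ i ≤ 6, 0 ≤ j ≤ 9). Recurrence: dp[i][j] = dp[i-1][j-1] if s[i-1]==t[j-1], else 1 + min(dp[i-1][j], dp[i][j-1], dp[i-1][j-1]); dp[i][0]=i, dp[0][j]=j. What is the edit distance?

   ''  b  a  c  b  b  b  b  c  a
''  0  1  2  3  4  5  6  7  8  9
 c  1  1  2  2  3  4  5  6  7  8
 a  2  2  1  2  3  4  5  6  7  7
 c  3  3  2  1  2  3  4  5  6  7
 c  4  4  3  2  2  3  4  5  5  6
 b  5  4  4  3  2  2  3  4  5  6
 c  6  5  5  4  3  3  3  4  4  5

5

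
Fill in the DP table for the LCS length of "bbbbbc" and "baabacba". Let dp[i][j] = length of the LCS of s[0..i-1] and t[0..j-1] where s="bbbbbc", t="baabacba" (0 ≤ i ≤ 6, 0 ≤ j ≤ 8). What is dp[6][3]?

   ''  b  a  a  b  a  c  b  a
''  0  0  0  0  0  0  0  0  0
 b  0  1  1  1  1  1  1  1  1
 b  0  1  1  1  2  2  2  2  2
 b  0  1  1  1  2  2  2  3  3
 b  0  1  1  1  2  2  2  3  3
 b  0  1  1  1  2  2  2  3  3
 c  0  1  1  1  2  2  3  3  3

1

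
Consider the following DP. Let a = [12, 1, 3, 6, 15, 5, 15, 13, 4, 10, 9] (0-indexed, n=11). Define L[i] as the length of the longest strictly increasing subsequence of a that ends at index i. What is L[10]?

4

   i    0    1    2    3    4    5    6    7    8    9   10
a[i]   12    1    3    6   15    5   15   13    4   10    9
L[i]    1    1    2    3    4    3    4    4    3    4    4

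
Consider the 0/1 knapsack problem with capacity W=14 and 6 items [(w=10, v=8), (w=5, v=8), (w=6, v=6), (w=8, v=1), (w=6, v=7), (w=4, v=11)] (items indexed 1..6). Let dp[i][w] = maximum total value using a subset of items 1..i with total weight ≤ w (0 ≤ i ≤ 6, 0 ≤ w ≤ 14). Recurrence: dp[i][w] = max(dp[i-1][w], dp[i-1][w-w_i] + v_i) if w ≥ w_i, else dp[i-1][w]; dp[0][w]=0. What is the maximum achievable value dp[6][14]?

i\w   0   1   2   3   4   5   6   7   8   9  10  11  12  13  14
  0   0   0   0   0   0   0   0   0   0   0   0   0   0   0   0
  1   0   0   0   0   0   0   0   0   0   0   8   8   8   8   8
  2   0   0   0   0   0   8   8   8   8   8   8   8   8   8   8
  3   0   0   0   0   0   8   8   8   8   8   8  14  14  14  14
  4   0   0   0   0   0   8   8   8   8   8   8  14  14  14  14
  5   0   0   0   0   0   8   8   8   8   8   8  15  15  15  15
  6   0   0   0   0  11  11  11  11  11  19  19  19  19  19  19

19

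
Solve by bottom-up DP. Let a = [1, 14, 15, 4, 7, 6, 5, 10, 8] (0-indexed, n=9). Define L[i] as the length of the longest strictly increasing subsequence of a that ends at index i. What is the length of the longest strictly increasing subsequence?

   i    0    1    2    3    4    5    6    7    8
a[i]    1   14   15    4    7    6    5   10    8
L[i]    1    2    3    2    3    3    3    4    4

4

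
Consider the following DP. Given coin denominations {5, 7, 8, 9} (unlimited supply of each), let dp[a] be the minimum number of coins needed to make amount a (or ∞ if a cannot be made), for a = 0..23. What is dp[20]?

 a  0  1  2  3  4  5  6  7  8  9 10 11 12 13 14 15 16 17 18 19 20 21 22 23
dp  0  -  -  -  -  1  -  1  1  1  2  -  2  2  2  2  2  2  2  3  3  3  3  3
(- denotes ∞ / unreachable)

3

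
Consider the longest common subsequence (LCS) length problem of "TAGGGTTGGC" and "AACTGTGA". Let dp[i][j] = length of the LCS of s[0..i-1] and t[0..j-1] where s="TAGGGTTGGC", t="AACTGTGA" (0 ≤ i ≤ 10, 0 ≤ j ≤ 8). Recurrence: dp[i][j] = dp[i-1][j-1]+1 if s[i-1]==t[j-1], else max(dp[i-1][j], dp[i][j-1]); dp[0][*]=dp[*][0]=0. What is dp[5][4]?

1

   ''  A  A  C  T  G  T  G  A
''  0  0  0  0  0  0  0  0  0
 T  0  0  0  0  1  1  1  1  1
 A  0  1  1  1  1  1  1  1  2
 G  0  1  1  1  1  2  2  2  2
 G  0  1  1  1  1  2  2  3  3
 G  0  1  1  1  1  2  2  3  3
 T  0  1  1  1  2  2  3  3  3
 T  0  1  1  1  2  2  3  3  3
 G  0  1  1  1  2  3  3  4  4
 G  0  1  1  1  2  3  3  4  4
 C  0  1  1  2  2  3  3  4  4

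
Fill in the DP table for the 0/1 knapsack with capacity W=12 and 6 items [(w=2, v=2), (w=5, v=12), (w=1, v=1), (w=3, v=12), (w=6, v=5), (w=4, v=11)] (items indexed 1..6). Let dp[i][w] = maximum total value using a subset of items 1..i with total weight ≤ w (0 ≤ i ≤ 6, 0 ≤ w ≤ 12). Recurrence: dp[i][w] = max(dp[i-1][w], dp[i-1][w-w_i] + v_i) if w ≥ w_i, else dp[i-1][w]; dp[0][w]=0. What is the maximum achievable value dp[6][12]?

i\w   0   1   2   3   4   5   6   7   8   9  10  11  12
  0   0   0   0   0   0   0   0   0   0   0   0   0   0
  1   0   0   2   2   2   2   2   2   2   2   2   2   2
  2   0   0   2   2   2  12  12  14  14  14  14  14  14
  3   0   1   2   3   3  12  13  14  15  15  15  15  15
  4   0   1   2  12  13  14  15  15  24  25  26  27  27
  5   0   1   2  12  13  14  15  15  24  25  26  27  27
  6   0   1   2  12  13  14  15  23  24  25  26  27  35

35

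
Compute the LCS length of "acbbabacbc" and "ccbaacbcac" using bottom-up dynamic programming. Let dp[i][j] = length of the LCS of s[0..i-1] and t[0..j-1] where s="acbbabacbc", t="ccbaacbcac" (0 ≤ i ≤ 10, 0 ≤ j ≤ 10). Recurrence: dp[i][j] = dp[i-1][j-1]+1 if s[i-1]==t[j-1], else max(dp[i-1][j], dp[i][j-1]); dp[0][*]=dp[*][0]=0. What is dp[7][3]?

   ''  c  c  b  a  a  c  b  c  a  c
''  0  0  0  0  0  0  0  0  0  0  0
 a  0  0  0  0  1  1  1  1  1  1  1
 c  0  1  1  1  1  1  2  2  2  2  2
 b  0  1  1  2  2  2  2  3  3  3  3
 b  0  1  1  2  2  2  2  3  3  3  3
 a  0  1  1  2  3  3  3  3  3  4  4
 b  0  1  1  2  3  3  3  4  4  4  4
 a  0  1  1  2  3  4  4  4  4  5  5
 c  0  1  2  2  3  4  5  5  5  5  6
 b  0  1  2  3  3  4  5  6  6  6  6
 c  0  1  2  3  3  4  5  6  7  7  7

2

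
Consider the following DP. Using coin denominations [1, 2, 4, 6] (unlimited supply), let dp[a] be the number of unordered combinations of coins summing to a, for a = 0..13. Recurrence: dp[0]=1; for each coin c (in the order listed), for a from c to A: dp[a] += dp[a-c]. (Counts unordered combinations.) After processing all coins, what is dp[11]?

after  coin     0     1     2     3     4     5     6     7     8     9    10    11    12    13
          1     1     1     1     1     1     1     1     1     1     1     1     1     1     1
          2     1     1     2     2     3     3     4     4     5     5     6     6     7     7
          4     1     1     2     2     4     4     6     6     9     9    12    12    16    16
          6     1     1     2     2     4     4     7     7    11    11    16    16    23    23

16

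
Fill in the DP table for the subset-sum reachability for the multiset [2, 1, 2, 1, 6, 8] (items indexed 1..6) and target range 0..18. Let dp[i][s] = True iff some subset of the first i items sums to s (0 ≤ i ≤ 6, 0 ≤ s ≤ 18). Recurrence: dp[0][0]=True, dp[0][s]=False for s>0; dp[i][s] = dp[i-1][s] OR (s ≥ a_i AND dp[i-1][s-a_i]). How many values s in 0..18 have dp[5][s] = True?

13

i\s   0   1   2   3   4   5   6   7   8   9  10  11  12  13  14  15  16  17  18
  0   T   F   F   F   F   F   F   F   F   F   F   F   F   F   F   F   F   F   F
  1   T   F   T   F   F   F   F   F   F   F   F   F   F   F   F   F   F   F   F
  2   T   T   T   T   F   F   F   F   F   F   F   F   F   F   F   F   F   F   F
  3   T   T   T   T   T   T   F   F   F   F   F   F   F   F   F   F   F   F   F
  4   T   T   T   T   T   T   T   F   F   F   F   F   F   F   F   F   F   F   F
  5   T   T   T   T   T   T   T   T   T   T   T   T   T   F   F   F   F   F   F
  6   T   T   T   T   T   T   T   T   T   T   T   T   T   T   T   T   T   T   T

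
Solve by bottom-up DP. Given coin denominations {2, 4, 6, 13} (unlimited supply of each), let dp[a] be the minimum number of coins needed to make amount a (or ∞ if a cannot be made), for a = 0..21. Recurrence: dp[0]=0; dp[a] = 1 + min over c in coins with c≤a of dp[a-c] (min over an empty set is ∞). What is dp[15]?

2

 a  0  1  2  3  4  5  6  7  8  9 10 11 12 13 14 15 16 17 18 19 20 21
dp  0  -  1  -  1  -  1  -  2  -  2  -  2  1  3  2  3  2  3  2  4  3
(- denotes ∞ / unreachable)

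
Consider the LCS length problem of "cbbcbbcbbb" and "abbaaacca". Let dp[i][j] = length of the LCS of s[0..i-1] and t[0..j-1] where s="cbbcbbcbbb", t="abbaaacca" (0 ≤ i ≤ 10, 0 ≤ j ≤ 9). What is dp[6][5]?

2

   ''  a  b  b  a  a  a  c  c  a
''  0  0  0  0  0  0  0  0  0  0
 c  0  0  0  0  0  0  0  1  1  1
 b  0  0  1  1  1  1  1  1  1  1
 b  0  0  1  2  2  2  2  2  2  2
 c  0  0  1  2  2  2  2  3  3  3
 b  0  0  1  2  2  2  2  3  3  3
 b  0  0  1  2  2  2  2  3  3  3
 c  0  0  1  2  2  2  2  3  4  4
 b  0  0  1  2  2  2  2  3  4  4
 b  0  0  1  2  2  2  2  3  4  4
 b  0  0  1  2  2  2  2  3  4  4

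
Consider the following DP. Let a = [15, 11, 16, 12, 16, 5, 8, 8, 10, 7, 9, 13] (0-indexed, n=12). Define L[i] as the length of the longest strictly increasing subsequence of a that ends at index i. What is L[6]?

2

   i    0    1    2    3    4    5    6    7    8    9   10   11
a[i]   15   11   16   12   16    5    8    8   10    7    9   13
L[i]    1    1    2    2    3    1    2    2    3    2    3    4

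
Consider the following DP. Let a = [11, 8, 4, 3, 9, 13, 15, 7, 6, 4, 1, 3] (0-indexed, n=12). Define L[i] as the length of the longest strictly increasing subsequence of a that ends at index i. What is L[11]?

2

   i    0    1    2    3    4    5    6    7    8    9   10   11
a[i]   11    8    4    3    9   13   15    7    6    4    1    3
L[i]    1    1    1    1    2    3    4    2    2    2    1    2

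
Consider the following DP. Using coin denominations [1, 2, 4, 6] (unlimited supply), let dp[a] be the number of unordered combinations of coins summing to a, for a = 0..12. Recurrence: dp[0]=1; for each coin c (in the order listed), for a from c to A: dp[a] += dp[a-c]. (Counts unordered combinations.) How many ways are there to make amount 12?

after  coin     0     1     2     3     4     5     6     7     8     9    10    11    12
          1     1     1     1     1     1     1     1     1     1     1     1     1     1
          2     1     1     2     2     3     3     4     4     5     5     6     6     7
          4     1     1     2     2     4     4     6     6     9     9    12    12    16
          6     1     1     2     2     4     4     7     7    11    11    16    16    23

23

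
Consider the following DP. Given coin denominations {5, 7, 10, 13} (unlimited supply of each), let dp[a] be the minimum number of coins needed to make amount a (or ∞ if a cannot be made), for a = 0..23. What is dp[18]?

2

 a  0  1  2  3  4  5  6  7  8  9 10 11 12 13 14 15 16 17 18 19 20 21 22 23
dp  0  -  -  -  -  1  -  1  -  -  1  -  2  1  2  2  -  2  2  3  2  3  3  2
(- denotes ∞ / unreachable)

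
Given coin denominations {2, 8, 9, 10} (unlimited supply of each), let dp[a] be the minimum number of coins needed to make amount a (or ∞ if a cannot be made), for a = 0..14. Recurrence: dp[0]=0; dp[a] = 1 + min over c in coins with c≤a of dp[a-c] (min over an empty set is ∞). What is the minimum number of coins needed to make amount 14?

3

 a  0  1  2  3  4  5  6  7  8  9 10 11 12 13 14
dp  0  -  1  -  2  -  3  -  1  1  1  2  2  3  3
(- denotes ∞ / unreachable)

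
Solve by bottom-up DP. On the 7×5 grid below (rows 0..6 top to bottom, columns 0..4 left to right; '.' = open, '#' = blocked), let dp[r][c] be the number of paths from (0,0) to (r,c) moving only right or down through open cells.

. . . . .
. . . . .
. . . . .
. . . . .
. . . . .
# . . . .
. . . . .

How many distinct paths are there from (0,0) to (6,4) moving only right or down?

r\c   0   1   2   3   4
  0   1   1   1   1   1
  1   1   2   3   4   5
  2   1   3   6  10  15
  3   1   4  10  20  35
  4   1   5  15  35  70
  5   0   5  20  55 125
  6   0   5  25  80 205

205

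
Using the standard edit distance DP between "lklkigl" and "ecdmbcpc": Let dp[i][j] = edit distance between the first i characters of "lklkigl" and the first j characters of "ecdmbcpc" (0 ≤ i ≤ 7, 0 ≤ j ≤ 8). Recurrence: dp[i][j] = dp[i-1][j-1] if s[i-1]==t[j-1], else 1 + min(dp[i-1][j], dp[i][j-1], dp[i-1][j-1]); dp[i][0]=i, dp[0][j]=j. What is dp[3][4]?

   ''  e  c  d  m  b  c  p  c
''  0  1  2  3  4  5  6  7  8
 l  1  1  2  3  4  5  6  7  8
 k  2  2  2  3  4  5  6  7  8
 l  3  3  3  3  4  5  6  7  8
 k  4  4  4  4  4  5  6  7  8
 i  5  5  5  5  5  5  6  7  8
 g  6  6  6  6  6  6  6  7  8
 l  7  7  7  7  7  7  7  7  8

4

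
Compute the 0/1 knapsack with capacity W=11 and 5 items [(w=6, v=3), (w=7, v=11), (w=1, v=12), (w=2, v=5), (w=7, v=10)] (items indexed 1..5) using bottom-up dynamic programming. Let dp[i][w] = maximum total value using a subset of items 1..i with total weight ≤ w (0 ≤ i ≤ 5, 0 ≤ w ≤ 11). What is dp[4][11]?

28

i\w   0   1   2   3   4   5   6   7   8   9  10  11
  0   0   0   0   0   0   0   0   0   0   0   0   0
  1   0   0   0   0   0   0   3   3   3   3   3   3
  2   0   0   0   0   0   0   3  11  11  11  11  11
  3   0  12  12  12  12  12  12  15  23  23  23  23
  4   0  12  12  17  17  17  17  17  23  23  28  28
  5   0  12  12  17  17  17  17  17  23  23  28  28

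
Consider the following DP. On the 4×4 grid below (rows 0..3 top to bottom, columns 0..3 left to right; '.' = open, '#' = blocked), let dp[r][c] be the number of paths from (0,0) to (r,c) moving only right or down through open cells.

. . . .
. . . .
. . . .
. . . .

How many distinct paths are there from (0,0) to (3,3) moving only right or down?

r\c   0   1   2   3
  0   1   1   1   1
  1   1   2   3   4
  2   1   3   6  10
  3   1   4  10  20

20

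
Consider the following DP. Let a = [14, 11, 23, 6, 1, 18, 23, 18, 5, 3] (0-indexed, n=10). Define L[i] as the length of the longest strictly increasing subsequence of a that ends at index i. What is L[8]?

   i    0    1    2    3    4    5    6    7    8    9
a[i]   14   11   23    6    1   18   23   18    5    3
L[i]    1    1    2    1    1    2    3    2    2    2

2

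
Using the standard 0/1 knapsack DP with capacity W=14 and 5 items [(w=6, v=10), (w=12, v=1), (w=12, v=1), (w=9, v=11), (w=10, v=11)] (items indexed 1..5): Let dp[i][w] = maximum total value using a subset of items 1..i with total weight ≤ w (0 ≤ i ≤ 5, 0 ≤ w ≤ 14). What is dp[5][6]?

i\w   0   1   2   3   4   5   6   7   8   9  10  11  12  13  14
  0   0   0   0   0   0   0   0   0   0   0   0   0   0   0   0
  1   0   0   0   0   0   0  10  10  10  10  10  10  10  10  10
  2   0   0   0   0   0   0  10  10  10  10  10  10  10  10  10
  3   0   0   0   0   0   0  10  10  10  10  10  10  10  10  10
  4   0   0   0   0   0   0  10  10  10  11  11  11  11  11  11
  5   0   0   0   0   0   0  10  10  10  11  11  11  11  11  11

10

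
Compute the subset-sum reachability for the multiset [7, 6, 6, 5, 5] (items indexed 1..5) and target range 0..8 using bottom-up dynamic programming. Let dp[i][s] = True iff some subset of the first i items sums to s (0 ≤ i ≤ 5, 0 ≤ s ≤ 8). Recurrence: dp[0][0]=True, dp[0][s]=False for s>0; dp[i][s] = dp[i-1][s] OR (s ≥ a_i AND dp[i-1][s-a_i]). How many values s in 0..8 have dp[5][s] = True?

4

i\s   0   1   2   3   4   5   6   7   8
  0   T   F   F   F   F   F   F   F   F
  1   T   F   F   F   F   F   F   T   F
  2   T   F   F   F   F   F   T   T   F
  3   T   F   F   F   F   F   T   T   F
  4   T   F   F   F   F   T   T   T   F
  5   T   F   F   F   F   T   T   T   F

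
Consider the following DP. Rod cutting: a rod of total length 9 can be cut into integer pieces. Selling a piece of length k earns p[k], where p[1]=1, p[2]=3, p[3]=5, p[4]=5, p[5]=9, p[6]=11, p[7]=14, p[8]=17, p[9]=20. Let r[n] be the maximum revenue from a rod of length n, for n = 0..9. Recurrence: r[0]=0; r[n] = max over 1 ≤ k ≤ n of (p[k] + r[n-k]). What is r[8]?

   n    0    1    2    3    4    5    6    7    8    9
r[n]    0    1    3    5    6    9   11   14   17   20

17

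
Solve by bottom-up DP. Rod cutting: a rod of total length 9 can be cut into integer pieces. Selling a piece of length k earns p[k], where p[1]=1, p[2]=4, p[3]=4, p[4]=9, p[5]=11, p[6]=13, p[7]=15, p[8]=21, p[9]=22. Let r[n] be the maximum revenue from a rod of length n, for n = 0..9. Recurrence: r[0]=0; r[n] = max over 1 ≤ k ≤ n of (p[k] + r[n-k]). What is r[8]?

   n    0    1    2    3    4    5    6    7    8    9
r[n]    0    1    4    5    9   11   13   15   21   22

21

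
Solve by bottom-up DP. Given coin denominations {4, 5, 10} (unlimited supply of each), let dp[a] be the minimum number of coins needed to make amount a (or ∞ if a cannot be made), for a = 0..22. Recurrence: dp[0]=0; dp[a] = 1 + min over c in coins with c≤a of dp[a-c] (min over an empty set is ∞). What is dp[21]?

5

 a  0  1  2  3  4  5  6  7  8  9 10 11 12 13 14 15 16 17 18 19 20 21 22
dp  0  -  -  -  1  1  -  -  2  2  1  -  3  3  2  2  4  4  3  3  2  5  4
(- denotes ∞ / unreachable)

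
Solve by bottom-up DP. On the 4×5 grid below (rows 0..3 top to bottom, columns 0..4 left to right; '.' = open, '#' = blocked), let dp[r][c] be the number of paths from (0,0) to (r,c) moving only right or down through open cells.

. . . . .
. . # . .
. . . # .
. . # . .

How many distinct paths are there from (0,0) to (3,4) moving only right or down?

r\c   0   1   2   3   4
  0   1   1   1   1   1
  1   1   2   0   1   2
  2   1   3   3   0   2
  3   1   4   0   0   2

2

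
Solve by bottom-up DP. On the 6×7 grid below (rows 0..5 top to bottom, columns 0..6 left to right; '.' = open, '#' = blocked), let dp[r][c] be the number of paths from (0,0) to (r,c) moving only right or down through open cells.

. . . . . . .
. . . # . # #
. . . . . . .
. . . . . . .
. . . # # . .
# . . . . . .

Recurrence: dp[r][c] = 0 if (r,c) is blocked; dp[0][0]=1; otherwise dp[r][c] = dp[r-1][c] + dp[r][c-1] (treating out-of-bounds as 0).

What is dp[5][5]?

50

r\c   0   1   2   3   4   5   6
  0   1   1   1   1   1   1   1
  1   1   2   3   0   1   0   0
  2   1   3   6   6   7   7   7
  3   1   4  10  16  23  30  37
  4   1   5  15   0   0  30  67
  5   0   5  20  20  20  50 117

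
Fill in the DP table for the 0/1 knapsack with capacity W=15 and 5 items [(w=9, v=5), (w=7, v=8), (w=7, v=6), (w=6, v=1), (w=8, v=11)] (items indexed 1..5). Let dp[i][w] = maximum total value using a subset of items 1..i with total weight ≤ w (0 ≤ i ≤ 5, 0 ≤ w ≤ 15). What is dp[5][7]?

8

i\w   0   1   2   3   4   5   6   7   8   9  10  11  12  13  14  15
  0   0   0   0   0   0   0   0   0   0   0   0   0   0   0   0   0
  1   0   0   0   0   0   0   0   0   0   5   5   5   5   5   5   5
  2   0   0   0   0   0   0   0   8   8   8   8   8   8   8   8   8
  3   0   0   0   0   0   0   0   8   8   8   8   8   8   8  14  14
  4   0   0   0   0   0   0   1   8   8   8   8   8   8   9  14  14
  5   0   0   0   0   0   0   1   8  11  11  11  11  11  11  14  19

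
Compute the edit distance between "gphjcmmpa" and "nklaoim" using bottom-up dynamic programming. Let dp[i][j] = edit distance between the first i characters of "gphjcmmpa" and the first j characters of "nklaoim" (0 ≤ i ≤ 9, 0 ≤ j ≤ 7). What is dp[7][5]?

   ''  n  k  l  a  o  i  m
''  0  1  2  3  4  5  6  7
 g  1  1  2  3  4  5  6  7
 p  2  2  2  3  4  5  6  7
 h  3  3  3  3  4  5  6  7
 j  4  4  4  4  4  5  6  7
 c  5  5  5  5  5  5  6  7
 m  6  6  6  6  6  6  6  6
 m  7  7  7  7  7  7  7  6
 p  8  8  8  8  8  8  8  7
 a  9  9  9  9  8  9  9  8

7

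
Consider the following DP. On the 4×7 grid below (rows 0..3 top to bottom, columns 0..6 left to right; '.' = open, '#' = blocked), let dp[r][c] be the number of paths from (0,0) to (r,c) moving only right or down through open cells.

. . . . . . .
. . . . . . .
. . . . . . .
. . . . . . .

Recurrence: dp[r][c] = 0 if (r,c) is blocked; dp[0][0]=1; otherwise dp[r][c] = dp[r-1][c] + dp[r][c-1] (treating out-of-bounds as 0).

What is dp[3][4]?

r\c   0   1   2   3   4   5   6
  0   1   1   1   1   1   1   1
  1   1   2   3   4   5   6   7
  2   1   3   6  10  15  21  28
  3   1   4  10  20  35  56  84

35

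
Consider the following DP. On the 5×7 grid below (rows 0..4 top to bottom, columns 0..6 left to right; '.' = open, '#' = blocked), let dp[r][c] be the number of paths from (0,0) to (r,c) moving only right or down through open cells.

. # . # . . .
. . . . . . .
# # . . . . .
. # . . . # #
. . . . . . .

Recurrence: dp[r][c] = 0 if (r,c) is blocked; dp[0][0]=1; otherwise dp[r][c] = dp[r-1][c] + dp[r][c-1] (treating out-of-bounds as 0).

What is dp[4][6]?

r\c   0   1   2   3   4   5   6
  0   1   0   0   0   0   0   0
  1   1   1   1   1   1   1   1
  2   0   0   1   2   3   4   5
  3   0   0   1   3   6   0   0
  4   0   0   1   4  10  10  10

10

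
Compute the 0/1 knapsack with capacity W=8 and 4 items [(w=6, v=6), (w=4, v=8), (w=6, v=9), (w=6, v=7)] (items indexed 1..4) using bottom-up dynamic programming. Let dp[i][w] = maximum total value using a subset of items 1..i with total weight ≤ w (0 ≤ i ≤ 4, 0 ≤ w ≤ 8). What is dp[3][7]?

9

i\w   0   1   2   3   4   5   6   7   8
  0   0   0   0   0   0   0   0   0   0
  1   0   0   0   0   0   0   6   6   6
  2   0   0   0   0   8   8   8   8   8
  3   0   0   0   0   8   8   9   9   9
  4   0   0   0   0   8   8   9   9   9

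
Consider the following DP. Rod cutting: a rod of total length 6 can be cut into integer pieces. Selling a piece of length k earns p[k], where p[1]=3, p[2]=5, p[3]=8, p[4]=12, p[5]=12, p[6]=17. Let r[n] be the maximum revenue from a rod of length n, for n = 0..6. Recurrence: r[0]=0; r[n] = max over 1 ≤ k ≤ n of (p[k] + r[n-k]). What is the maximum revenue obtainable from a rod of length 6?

18

   n    0    1    2    3    4    5    6
r[n]    0    3    6    9   12   15   18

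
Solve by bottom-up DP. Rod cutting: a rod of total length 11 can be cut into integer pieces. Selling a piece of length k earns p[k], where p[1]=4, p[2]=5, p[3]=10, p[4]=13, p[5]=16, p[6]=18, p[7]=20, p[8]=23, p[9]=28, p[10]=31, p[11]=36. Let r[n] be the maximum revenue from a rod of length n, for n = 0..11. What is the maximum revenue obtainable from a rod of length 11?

   n    0    1    2    3    4    5    6    7    8    9   10   11
r[n]    0    4    8   12   16   20   24   28   32   36   40   44

44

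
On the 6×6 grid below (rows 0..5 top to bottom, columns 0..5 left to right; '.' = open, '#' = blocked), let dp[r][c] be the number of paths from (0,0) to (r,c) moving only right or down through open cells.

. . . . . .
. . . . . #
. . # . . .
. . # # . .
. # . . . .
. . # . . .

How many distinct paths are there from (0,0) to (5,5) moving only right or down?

36

r\c   0   1   2   3   4   5
  0   1   1   1   1   1   1
  1   1   2   3   4   5   0
  2   1   3   0   4   9   9
  3   1   4   0   0   9  18
  4   1   0   0   0   9  27
  5   1   1   0   0   9  36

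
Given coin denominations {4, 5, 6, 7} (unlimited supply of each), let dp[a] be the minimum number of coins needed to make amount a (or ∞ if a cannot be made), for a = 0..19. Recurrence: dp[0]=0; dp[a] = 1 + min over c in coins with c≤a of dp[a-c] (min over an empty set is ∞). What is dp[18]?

3

 a  0  1  2  3  4  5  6  7  8  9 10 11 12 13 14 15 16 17 18 19
dp  0  -  -  -  1  1  1  1  2  2  2  2  2  2  2  3  3  3  3  3
(- denotes ∞ / unreachable)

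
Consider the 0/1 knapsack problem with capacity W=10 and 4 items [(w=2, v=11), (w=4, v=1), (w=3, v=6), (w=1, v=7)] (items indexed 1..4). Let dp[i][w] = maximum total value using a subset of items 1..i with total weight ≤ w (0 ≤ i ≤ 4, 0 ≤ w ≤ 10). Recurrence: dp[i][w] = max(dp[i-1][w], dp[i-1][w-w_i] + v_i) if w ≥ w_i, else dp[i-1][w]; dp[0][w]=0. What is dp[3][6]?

i\w   0   1   2   3   4   5   6   7   8   9  10
  0   0   0   0   0   0   0   0   0   0   0   0
  1   0   0  11  11  11  11  11  11  11  11  11
  2   0   0  11  11  11  11  12  12  12  12  12
  3   0   0  11  11  11  17  17  17  17  18  18
  4   0   7  11  18  18  18  24  24  24  24  25

17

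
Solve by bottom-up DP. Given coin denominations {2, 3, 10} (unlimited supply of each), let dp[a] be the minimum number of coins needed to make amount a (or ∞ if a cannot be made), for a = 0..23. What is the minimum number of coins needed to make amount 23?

3

 a  0  1  2  3  4  5  6  7  8  9 10 11 12 13 14 15 16 17 18 19 20 21 22 23
dp  0  -  1  1  2  2  2  3  3  3  1  4  2  2  3  3  3  4  4  4  2  5  3  3
(- denotes ∞ / unreachable)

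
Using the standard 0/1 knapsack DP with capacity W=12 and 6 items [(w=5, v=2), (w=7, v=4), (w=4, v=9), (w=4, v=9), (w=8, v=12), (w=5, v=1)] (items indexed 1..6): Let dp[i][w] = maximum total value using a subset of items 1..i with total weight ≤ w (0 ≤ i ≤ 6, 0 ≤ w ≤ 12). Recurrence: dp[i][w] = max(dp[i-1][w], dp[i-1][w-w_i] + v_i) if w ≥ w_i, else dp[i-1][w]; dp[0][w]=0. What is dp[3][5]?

i\w   0   1   2   3   4   5   6   7   8   9  10  11  12
  0   0   0   0   0   0   0   0   0   0   0   0   0   0
  1   0   0   0   0   0   2   2   2   2   2   2   2   2
  2   0   0   0   0   0   2   2   4   4   4   4   4   6
  3   0   0   0   0   9   9   9   9   9  11  11  13  13
  4   0   0   0   0   9   9   9   9  18  18  18  18  18
  5   0   0   0   0   9   9   9   9  18  18  18  18  21
  6   0   0   0   0   9   9   9   9  18  18  18  18  21

9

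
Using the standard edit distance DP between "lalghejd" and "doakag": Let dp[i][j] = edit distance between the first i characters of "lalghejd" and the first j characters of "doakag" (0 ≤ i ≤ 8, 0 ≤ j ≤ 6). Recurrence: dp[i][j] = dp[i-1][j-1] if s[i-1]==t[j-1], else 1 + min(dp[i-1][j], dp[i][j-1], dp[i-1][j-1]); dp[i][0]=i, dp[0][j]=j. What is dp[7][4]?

7

   ''  d  o  a  k  a  g
''  0  1  2  3  4  5  6
 l  1  1  2  3  4  5  6
 a  2  2  2  2  3  4  5
 l  3  3  3  3  3  4  5
 g  4  4  4  4  4  4  4
 h  5  5  5  5  5  5  5
 e  6  6  6  6  6  6  6
 j  7  7  7  7  7  7  7
 d  8  7  8  8  8  8  8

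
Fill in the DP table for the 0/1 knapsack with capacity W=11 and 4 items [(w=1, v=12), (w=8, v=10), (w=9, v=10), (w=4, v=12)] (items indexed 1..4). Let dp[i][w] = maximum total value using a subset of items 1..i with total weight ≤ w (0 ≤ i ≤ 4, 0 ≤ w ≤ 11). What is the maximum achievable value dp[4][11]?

i\w   0   1   2   3   4   5   6   7   8   9  10  11
  0   0   0   0   0   0   0   0   0   0   0   0   0
  1   0  12  12  12  12  12  12  12  12  12  12  12
  2   0  12  12  12  12  12  12  12  12  22  22  22
  3   0  12  12  12  12  12  12  12  12  22  22  22
  4   0  12  12  12  12  24  24  24  24  24  24  24

24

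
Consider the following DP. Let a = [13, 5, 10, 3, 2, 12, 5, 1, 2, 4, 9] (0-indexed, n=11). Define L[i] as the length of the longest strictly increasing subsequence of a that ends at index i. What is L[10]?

4

   i    0    1    2    3    4    5    6    7    8    9   10
a[i]   13    5   10    3    2   12    5    1    2    4    9
L[i]    1    1    2    1    1    3    2    1    2    3    4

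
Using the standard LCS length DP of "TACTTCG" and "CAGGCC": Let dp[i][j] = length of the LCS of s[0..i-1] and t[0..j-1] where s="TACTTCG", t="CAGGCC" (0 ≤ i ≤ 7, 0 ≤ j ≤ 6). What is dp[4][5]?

2

   ''  C  A  G  G  C  C
''  0  0  0  0  0  0  0
 T  0  0  0  0  0  0  0
 A  0  0  1  1  1  1  1
 C  0  1  1  1  1  2  2
 T  0  1  1  1  1  2  2
 T  0  1  1  1  1  2  2
 C  0  1  1  1  1  2  3
 G  0  1  1  2  2  2  3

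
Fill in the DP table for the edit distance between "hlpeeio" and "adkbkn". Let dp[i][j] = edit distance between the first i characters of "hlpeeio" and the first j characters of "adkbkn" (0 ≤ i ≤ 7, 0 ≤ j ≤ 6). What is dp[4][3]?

4

   ''  a  d  k  b  k  n
''  0  1  2  3  4  5  6
 h  1  1  2  3  4  5  6
 l  2  2  2  3  4  5  6
 p  3  3  3  3  4  5  6
 e  4  4  4  4  4  5  6
 e  5  5  5  5  5  5  6
 i  6  6  6  6  6  6  6
 o  7  7  7  7  7  7  7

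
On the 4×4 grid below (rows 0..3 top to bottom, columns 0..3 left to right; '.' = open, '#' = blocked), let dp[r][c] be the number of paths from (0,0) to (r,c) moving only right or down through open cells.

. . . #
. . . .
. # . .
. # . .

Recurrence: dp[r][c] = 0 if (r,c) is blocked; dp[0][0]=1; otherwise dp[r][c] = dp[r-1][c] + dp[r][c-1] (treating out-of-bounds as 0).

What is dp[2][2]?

3

r\c   0   1   2   3
  0   1   1   1   0
  1   1   2   3   3
  2   1   0   3   6
  3   1   0   3   9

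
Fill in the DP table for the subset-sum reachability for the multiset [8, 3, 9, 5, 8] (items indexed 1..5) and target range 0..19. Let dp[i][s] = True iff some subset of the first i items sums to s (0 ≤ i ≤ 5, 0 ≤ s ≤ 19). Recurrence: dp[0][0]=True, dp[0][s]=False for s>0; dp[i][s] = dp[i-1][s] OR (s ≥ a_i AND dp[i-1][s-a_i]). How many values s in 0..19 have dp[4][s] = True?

11

i\s   0   1   2   3   4   5   6   7   8   9  10  11  12  13  14  15  16  17  18  19
  0   T   F   F   F   F   F   F   F   F   F   F   F   F   F   F   F   F   F   F   F
  1   T   F   F   F   F   F   F   F   T   F   F   F   F   F   F   F   F   F   F   F
  2   T   F   F   T   F   F   F   F   T   F   F   T   F   F   F   F   F   F   F   F
  3   T   F   F   T   F   F   F   F   T   T   F   T   T   F   F   F   F   T   F   F
  4   T   F   F   T   F   T   F   F   T   T   F   T   T   T   T   F   T   T   F   F
  5   T   F   F   T   F   T   F   F   T   T   F   T   T   T   T   F   T   T   F   T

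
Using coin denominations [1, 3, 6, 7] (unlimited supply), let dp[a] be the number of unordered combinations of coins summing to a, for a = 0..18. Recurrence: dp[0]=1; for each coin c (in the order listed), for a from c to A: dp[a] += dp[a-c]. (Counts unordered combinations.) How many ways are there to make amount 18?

after  coin     0     1     2     3     4     5     6     7     8     9    10    11    12    13    14    15    16    17    18
          1     1     1     1     1     1     1     1     1     1     1     1     1     1     1     1     1     1     1     1
          3     1     1     1     2     2     2     3     3     3     4     4     4     5     5     5     6     6     6     7
          6     1     1     1     2     2     2     4     4     4     6     6     6     9     9     9    12    12    12    16
          7     1     1     1     2     2     2     4     5     5     7     8     8    11    13    14    17    19    20    24

24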